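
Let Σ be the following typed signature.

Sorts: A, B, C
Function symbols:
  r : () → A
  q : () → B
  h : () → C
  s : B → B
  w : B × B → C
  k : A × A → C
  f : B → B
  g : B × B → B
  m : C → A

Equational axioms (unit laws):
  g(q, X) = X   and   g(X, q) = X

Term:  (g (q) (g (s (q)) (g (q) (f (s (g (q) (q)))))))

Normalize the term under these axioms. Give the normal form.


1. (g (q) (g (s (q)) (g (q) (f (s (g (q) (q)))))))  →  (g (s (q)) (g (q) (f (s (g (q) (q))))))
2. (g (s (q)) (g (q) (f (s (g (q) (q))))))  →  (g (s (q)) (f (s (g (q) (q)))))
3. (g (s (q)) (f (s (g (q) (q)))))  →  (g (s (q)) (f (s (q))))

normal form = (g (s (q)) (f (s (q))))


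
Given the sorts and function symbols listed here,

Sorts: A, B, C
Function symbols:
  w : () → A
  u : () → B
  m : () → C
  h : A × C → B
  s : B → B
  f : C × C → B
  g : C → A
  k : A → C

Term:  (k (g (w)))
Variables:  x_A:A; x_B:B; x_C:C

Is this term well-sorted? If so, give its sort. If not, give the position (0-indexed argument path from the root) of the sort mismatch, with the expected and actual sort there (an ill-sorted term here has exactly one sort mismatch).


    (w) : A
  (g (w)) : ✗ arg 0 at [0, 0] has sort A, expected C

ill-sorted at position [0, 0]: expected C, got A


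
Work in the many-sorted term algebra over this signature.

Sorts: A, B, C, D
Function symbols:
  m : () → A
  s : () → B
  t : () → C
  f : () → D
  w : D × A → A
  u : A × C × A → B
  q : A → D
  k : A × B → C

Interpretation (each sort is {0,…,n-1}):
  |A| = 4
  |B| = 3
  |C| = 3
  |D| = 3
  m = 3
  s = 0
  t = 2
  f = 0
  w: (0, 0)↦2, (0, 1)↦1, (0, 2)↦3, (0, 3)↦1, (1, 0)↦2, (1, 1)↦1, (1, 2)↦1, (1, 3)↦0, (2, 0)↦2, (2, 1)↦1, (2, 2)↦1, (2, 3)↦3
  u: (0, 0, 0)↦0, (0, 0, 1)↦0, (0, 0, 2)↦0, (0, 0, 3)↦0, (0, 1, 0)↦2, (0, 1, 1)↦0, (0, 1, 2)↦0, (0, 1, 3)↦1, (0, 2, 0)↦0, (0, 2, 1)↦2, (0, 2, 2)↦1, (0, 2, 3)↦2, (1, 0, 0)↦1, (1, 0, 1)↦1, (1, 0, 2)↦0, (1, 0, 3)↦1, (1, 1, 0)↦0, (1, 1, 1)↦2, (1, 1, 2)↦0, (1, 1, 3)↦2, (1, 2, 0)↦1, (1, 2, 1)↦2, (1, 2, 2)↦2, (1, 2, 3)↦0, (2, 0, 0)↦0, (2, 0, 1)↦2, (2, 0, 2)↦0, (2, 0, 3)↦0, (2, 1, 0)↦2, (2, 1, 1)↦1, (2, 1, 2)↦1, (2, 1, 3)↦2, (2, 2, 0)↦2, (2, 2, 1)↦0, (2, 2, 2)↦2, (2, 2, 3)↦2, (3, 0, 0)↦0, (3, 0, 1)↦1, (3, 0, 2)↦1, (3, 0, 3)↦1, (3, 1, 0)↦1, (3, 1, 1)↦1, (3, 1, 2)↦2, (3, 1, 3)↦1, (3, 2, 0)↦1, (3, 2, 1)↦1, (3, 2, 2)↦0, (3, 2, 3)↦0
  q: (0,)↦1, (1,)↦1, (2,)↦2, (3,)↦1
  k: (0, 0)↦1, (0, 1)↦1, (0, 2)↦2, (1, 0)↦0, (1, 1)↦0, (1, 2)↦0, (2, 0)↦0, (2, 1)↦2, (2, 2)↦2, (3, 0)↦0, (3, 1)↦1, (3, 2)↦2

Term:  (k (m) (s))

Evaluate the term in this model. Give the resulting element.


  m = 3
  s = 0
  (k (m) (s)) = k(3, 0) = 0

value = 0


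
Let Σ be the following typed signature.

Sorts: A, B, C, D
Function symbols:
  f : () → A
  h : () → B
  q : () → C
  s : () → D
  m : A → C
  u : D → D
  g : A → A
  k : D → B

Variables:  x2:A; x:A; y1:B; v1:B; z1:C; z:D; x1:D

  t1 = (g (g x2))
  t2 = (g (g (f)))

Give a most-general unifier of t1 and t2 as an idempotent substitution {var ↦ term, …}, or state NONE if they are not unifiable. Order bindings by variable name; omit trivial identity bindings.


{x2 ↦ (f)}


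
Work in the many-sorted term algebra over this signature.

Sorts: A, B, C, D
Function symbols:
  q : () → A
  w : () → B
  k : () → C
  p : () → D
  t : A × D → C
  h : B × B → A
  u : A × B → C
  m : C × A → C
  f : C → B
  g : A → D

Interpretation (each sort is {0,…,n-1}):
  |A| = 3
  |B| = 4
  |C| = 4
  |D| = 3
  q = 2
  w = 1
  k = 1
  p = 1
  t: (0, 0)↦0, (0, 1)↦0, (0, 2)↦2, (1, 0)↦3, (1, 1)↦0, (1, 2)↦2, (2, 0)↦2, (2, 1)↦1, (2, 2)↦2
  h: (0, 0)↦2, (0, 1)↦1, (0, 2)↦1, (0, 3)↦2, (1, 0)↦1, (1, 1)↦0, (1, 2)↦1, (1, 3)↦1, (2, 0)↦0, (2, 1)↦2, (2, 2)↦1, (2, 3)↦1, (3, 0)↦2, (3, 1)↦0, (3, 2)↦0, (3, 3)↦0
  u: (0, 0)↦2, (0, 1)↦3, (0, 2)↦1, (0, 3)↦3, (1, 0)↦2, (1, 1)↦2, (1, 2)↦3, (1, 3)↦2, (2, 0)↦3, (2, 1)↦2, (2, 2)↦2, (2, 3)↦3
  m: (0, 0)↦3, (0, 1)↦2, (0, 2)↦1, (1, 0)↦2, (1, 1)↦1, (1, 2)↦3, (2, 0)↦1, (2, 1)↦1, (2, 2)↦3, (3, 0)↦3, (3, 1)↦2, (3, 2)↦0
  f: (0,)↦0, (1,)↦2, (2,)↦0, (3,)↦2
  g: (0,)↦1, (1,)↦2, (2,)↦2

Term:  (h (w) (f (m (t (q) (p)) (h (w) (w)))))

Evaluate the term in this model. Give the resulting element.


value = 1

  w = 1
  q = 2
  p = 1
  (t (q) (p)) = t(2, 1) = 1
  w = 1
  w = 1
  (h (w) (w)) = h(1, 1) = 0
  (m (t (q) (p)) (h (w) (w))) = m(1, 0) = 2
  (f (m (t (q) (p)) (h (w) (w)))) = f(2,) = 0
  (h (w) (f (m (t (q) (p)) (h (w) (w))))) = h(1, 0) = 1


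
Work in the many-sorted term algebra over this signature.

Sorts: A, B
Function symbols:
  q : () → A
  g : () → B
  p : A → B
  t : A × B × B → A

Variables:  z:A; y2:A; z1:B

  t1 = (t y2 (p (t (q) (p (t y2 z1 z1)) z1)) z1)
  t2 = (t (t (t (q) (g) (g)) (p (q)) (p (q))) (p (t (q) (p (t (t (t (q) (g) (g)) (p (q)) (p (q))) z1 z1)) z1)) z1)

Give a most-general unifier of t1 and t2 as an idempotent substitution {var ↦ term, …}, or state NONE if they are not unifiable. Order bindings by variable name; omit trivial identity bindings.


{y2 ↦ (t (t (q) (g) (g)) (p (q)) (p (q)))}


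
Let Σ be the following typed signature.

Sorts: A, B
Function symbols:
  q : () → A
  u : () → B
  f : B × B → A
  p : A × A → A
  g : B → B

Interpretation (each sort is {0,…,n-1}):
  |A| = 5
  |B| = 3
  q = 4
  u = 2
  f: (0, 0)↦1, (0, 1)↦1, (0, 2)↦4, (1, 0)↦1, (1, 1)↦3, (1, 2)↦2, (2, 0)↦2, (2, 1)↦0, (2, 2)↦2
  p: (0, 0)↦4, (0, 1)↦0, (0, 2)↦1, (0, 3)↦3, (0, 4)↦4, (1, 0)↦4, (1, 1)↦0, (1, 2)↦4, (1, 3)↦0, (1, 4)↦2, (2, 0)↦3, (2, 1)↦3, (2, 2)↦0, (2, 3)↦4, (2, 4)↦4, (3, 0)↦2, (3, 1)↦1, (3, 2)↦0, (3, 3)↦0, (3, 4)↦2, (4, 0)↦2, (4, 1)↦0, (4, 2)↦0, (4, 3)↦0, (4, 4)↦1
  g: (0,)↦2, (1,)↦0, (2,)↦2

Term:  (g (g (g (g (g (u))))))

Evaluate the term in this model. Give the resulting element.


value = 2

  u = 2
  (g (u)) = g(2,) = 2
  (g (g (u))) = g(2,) = 2
  (g (g (g (u)))) = g(2,) = 2
  (g (g (g (g (u))))) = g(2,) = 2
  (g (g (g (g (g (u)))))) = g(2,) = 2


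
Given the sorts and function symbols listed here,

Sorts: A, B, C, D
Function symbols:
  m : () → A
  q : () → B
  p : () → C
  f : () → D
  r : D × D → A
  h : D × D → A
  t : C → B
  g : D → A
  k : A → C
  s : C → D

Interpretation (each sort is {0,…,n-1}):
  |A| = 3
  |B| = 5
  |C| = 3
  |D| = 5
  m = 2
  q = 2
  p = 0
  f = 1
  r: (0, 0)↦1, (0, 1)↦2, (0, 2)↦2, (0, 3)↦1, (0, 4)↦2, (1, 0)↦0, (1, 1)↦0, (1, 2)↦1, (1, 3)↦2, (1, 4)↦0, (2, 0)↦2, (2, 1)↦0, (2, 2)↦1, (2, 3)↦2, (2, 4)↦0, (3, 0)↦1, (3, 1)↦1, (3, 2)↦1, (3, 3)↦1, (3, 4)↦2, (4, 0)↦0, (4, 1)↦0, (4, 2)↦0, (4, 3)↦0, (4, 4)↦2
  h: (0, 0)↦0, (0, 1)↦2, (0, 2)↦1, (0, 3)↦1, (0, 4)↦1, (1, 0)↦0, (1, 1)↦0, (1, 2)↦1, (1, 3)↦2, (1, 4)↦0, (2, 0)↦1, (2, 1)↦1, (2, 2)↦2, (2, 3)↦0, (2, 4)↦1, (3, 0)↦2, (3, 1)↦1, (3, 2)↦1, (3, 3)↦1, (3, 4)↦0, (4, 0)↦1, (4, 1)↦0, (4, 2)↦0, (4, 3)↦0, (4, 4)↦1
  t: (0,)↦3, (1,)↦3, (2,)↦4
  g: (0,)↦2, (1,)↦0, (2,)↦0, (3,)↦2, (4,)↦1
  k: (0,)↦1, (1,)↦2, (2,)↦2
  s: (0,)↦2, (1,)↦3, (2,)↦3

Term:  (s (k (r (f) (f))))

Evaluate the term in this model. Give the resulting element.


value = 3

  f = 1
  f = 1
  (r (f) (f)) = r(1, 1) = 0
  (k (r (f) (f))) = k(0,) = 1
  (s (k (r (f) (f)))) = s(1,) = 3


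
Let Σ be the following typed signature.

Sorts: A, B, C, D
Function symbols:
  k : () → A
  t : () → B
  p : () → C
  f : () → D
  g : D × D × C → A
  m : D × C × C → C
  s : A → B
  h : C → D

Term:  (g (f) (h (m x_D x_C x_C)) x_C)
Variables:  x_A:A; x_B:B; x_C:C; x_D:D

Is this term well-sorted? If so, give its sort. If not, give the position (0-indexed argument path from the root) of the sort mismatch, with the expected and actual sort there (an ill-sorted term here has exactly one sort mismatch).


well-sorted; sort = A

  (f) : D
      x_D : D
      x_C : C
      x_C : C
    (m x_D x_C x_C) : C
  (h (m x_D x_C x_C)) : D
  x_C : C
(g (f) (h (m x_D x_C x_C)) x_C) : A


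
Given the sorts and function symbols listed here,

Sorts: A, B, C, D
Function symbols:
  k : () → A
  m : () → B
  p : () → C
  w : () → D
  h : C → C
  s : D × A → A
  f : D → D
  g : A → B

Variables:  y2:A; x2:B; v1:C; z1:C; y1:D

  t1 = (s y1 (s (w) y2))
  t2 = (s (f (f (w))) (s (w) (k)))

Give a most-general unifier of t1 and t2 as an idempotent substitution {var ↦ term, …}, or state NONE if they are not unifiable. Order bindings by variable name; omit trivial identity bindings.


{y1 ↦ (f (f (w))), y2 ↦ (k)}


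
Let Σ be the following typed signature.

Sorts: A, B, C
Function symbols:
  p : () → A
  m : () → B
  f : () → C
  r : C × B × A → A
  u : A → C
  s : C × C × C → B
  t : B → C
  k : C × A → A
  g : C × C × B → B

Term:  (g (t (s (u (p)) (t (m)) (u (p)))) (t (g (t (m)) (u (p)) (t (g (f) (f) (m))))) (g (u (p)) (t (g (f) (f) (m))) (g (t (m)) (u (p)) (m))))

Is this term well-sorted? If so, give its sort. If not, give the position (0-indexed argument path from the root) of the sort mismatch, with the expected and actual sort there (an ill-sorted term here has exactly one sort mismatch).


        (p) : A
      (u (p)) : C
        (m) : B
      (t (m)) : C
        (p) : A
      (u (p)) : C
    (s (u (p)) (t (m)) (u (p))) : B
  (t (s (u (p)) (t (m)) (u (p)))) : C
        (m) : B
      (t (m)) : C
        (p) : A
      (u (p)) : C
          (f) : C
          (f) : C
          (m) : B
        (g (f) (f) (m)) : B
      (t (g (f) (f) (m))) : C
    (g (t (m)) (u (p)) (t (g (f) (f) (m)))) : ✗ arg 2 at [1, 0, 2] has sort C, expected B
      (p) : A
    (u (p)) : C
        (f) : C
        (f) : C
        (m) : B
      (g (f) (f) (m)) : B
    (t (g (f) (f) (m))) : C
        (m) : B
      (t (m)) : C
        (p) : A
      (u (p)) : C
      (m) : B
    (g (t (m)) (u (p)) (m)) : B
  (g (u (p)) (t (g (f) (f) (m))) (g (t (m)) (u (p)) (m))) : B

ill-sorted at position [1, 0, 2]: expected B, got C


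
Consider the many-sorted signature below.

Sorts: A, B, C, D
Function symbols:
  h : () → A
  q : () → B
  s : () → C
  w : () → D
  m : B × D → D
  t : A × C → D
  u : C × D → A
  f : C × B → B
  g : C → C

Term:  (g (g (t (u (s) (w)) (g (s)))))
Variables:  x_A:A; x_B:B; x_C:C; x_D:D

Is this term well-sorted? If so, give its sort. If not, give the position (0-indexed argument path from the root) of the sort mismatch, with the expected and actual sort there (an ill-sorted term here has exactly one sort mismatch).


        (s) : C
        (w) : D
      (u (s) (w)) : A
        (s) : C
      (g (s)) : C
    (t (u (s) (w)) (g (s))) : D
  (g (t (u (s) (w)) (g (s)))) : ✗ arg 0 at [0, 0] has sort D, expected C

ill-sorted at position [0, 0]: expected C, got D


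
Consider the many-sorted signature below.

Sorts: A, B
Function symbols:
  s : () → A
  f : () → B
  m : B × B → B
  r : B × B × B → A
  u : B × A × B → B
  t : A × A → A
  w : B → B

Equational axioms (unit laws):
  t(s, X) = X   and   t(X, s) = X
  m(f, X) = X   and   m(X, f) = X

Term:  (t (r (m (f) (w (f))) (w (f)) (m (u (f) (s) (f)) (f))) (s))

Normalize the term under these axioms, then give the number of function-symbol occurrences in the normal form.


1. (t (r (m (f) (w (f))) (w (f)) (m (u (f) (s) (f)) (f))) (s))  →  (r (m (f) (w (f))) (w (f)) (m (u (f) (s) (f)) (f)))
2. (r (m (f) (w (f))) (w (f)) (m (u (f) (s) (f)) (f)))  →  (r (w (f)) (w (f)) (m (u (f) (s) (f)) (f)))
3. (r (w (f)) (w (f)) (m (u (f) (s) (f)) (f)))  →  (r (w (f)) (w (f)) (u (f) (s) (f)))
normal form: (r (w (f)) (w (f)) (u (f) (s) (f)))

size = 9


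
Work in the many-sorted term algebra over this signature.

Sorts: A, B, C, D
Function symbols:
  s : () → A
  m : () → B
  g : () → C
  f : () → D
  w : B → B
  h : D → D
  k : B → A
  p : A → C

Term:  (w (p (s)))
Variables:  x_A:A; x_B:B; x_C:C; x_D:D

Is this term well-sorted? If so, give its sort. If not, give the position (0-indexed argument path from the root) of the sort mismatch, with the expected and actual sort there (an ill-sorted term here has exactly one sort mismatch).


    (s) : A
  (p (s)) : C
(w (p (s))) : ✗ arg 0 at [0] has sort C, expected B

ill-sorted at position [0]: expected B, got C


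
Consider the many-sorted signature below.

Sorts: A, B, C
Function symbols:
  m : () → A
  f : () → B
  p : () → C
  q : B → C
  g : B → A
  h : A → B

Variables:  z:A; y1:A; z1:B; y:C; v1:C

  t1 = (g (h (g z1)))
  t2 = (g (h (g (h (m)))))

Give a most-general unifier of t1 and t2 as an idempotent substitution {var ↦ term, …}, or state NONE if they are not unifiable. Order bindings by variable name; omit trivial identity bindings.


{z1 ↦ (h (m))}


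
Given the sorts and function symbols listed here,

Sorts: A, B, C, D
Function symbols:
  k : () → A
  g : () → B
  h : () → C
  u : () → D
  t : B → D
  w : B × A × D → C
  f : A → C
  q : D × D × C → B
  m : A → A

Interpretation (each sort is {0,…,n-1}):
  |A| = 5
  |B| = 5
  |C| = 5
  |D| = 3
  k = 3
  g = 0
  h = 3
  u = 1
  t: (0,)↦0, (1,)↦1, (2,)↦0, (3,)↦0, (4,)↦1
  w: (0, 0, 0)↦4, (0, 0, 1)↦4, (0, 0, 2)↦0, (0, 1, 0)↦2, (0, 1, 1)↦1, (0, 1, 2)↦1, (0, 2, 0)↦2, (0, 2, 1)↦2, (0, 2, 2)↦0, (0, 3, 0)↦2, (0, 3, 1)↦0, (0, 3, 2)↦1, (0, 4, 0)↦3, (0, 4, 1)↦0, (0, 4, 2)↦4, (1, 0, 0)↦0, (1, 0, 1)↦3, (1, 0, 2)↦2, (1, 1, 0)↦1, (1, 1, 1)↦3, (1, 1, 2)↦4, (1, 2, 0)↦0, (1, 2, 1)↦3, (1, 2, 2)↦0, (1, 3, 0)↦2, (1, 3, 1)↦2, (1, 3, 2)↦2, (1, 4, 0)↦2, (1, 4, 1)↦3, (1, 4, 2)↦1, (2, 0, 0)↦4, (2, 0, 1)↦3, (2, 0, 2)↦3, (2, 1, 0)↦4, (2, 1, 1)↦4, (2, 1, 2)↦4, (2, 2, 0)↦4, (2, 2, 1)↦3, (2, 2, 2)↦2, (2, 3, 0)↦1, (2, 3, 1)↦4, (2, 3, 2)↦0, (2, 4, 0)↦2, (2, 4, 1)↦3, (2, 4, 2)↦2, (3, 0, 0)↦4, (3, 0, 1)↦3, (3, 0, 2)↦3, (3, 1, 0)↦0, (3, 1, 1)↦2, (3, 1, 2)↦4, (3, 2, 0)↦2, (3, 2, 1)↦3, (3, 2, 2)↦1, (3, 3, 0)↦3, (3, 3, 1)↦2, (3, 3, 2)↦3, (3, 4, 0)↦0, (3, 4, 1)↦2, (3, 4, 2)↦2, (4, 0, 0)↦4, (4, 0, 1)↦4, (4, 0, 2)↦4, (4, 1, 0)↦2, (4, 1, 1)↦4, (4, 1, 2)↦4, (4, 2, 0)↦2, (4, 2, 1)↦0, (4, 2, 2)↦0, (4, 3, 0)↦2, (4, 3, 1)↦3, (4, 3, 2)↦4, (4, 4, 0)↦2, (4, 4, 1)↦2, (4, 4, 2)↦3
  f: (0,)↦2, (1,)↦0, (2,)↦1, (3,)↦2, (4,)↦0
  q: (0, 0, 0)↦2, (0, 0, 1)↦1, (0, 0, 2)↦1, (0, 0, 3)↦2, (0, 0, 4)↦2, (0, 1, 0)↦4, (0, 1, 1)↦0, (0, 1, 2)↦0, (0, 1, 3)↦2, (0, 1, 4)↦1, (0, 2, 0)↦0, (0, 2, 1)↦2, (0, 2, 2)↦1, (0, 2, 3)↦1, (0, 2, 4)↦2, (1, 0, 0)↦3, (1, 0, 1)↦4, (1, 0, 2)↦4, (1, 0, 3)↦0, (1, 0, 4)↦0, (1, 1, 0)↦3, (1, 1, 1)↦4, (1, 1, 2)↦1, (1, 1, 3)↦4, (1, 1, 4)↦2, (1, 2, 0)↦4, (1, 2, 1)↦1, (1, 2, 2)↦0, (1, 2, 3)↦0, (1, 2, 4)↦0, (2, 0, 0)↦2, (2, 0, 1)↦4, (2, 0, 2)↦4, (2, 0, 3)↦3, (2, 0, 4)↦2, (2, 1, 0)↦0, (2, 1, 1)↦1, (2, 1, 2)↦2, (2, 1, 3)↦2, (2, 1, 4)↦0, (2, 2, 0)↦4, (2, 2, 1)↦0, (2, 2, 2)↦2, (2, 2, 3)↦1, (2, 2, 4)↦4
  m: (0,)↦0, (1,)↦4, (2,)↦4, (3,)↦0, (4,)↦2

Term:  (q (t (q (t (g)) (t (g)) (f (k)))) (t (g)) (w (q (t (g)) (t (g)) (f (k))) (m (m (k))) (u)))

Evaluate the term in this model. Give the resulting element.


value = 0

  g = 0
  (t (g)) = t(0,) = 0
  g = 0
  (t (g)) = t(0,) = 0
  k = 3
  (f (k)) = f(3,) = 2
  (q (t (g)) (t (g)) (f (k))) = q(0, 0, 2) = 1
  (t (q (t (g)) (t (g)) (f (k)))) = t(1,) = 1
  g = 0
  (t (g)) = t(0,) = 0
  g = 0
  (t (g)) = t(0,) = 0
  g = 0
  (t (g)) = t(0,) = 0
  k = 3
  (f (k)) = f(3,) = 2
  (q (t (g)) (t (g)) (f (k))) = q(0, 0, 2) = 1
  k = 3
  (m (k)) = m(3,) = 0
  (m (m (k))) = m(0,) = 0
  u = 1
  (w (q (t (g)) (t (g)) (f (k))) (m (m (k))) (u)) = w(1, 0, 1) = 3
  (q (t (q (t (g)) (t (g)) (f (k)))) (t (g)) (w (q (t (g)) (t (g)) (f (k))) (m (m (k))) (u))) = q(1, 0, 3) = 0


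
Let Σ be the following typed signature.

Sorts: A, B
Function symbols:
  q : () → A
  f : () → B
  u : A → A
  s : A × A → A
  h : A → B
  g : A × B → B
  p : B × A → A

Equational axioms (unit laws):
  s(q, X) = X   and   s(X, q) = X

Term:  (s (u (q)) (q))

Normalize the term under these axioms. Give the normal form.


1. (s (u (q)) (q))  →  (u (q))

normal form = (u (q))


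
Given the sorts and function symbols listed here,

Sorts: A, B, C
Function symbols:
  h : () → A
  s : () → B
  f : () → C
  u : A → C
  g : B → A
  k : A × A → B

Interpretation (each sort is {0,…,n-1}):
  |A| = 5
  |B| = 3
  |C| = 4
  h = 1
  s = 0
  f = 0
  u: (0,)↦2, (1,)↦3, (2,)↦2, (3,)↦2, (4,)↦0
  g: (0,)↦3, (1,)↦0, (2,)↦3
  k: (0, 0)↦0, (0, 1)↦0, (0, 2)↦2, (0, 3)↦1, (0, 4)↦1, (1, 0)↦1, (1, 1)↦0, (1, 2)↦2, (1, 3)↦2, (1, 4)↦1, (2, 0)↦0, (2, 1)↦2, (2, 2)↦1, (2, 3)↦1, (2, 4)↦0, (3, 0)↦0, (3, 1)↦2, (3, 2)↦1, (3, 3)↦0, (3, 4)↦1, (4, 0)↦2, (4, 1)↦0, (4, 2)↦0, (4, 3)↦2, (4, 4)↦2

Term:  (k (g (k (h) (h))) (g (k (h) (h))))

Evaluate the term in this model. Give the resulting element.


  h = 1
  h = 1
  (k (h) (h)) = k(1, 1) = 0
  (g (k (h) (h))) = g(0,) = 3
  h = 1
  h = 1
  (k (h) (h)) = k(1, 1) = 0
  (g (k (h) (h))) = g(0,) = 3
  (k (g (k (h) (h))) (g (k (h) (h)))) = k(3, 3) = 0

value = 0


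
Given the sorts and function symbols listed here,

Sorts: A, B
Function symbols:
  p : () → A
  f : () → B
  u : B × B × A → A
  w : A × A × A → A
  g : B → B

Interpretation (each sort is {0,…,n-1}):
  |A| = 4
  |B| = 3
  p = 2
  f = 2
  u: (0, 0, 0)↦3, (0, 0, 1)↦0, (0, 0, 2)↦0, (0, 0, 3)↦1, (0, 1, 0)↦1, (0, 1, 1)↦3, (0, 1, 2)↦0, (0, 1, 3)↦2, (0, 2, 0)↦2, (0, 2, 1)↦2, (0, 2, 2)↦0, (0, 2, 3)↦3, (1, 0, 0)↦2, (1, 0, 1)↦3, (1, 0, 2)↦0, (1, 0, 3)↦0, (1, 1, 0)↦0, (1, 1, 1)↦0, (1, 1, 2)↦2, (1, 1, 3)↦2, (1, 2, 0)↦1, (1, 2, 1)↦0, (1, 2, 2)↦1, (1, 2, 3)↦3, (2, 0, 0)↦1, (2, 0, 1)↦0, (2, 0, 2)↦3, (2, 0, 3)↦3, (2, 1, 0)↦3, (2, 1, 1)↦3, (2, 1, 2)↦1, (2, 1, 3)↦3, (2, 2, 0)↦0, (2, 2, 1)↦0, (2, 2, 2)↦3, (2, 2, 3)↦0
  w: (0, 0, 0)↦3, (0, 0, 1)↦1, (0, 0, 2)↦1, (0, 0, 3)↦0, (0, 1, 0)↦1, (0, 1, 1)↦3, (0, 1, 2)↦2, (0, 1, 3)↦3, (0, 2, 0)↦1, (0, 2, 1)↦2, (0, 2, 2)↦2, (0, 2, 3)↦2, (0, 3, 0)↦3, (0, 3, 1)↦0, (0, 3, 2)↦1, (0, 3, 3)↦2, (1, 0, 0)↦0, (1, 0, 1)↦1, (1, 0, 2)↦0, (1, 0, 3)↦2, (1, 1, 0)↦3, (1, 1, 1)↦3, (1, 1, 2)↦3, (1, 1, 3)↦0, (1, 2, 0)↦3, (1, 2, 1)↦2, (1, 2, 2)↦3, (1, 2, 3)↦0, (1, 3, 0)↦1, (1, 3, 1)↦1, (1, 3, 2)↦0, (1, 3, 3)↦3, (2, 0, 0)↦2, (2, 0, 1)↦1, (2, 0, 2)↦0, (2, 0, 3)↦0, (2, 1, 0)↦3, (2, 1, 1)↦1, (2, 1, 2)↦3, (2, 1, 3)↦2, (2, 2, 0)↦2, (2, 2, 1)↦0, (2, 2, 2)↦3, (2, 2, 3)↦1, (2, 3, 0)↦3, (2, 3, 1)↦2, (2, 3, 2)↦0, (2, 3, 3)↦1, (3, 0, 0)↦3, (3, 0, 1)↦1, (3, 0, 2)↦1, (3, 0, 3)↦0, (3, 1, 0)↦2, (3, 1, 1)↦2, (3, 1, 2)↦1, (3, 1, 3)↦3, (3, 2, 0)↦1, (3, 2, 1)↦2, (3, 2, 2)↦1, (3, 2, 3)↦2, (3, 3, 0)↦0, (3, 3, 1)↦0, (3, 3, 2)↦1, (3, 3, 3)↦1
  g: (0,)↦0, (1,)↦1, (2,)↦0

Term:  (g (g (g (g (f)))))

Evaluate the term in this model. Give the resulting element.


value = 0

  f = 2
  (g (f)) = g(2,) = 0
  (g (g (f))) = g(0,) = 0
  (g (g (g (f)))) = g(0,) = 0
  (g (g (g (g (f))))) = g(0,) = 0


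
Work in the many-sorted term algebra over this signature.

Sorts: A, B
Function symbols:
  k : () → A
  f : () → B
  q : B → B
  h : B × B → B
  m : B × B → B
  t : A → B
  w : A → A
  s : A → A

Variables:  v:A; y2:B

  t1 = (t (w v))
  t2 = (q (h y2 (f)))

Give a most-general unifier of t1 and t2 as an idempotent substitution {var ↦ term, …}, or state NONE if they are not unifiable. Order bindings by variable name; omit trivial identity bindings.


NONE (not unifiable)

head clash or occurs-check failure — not unifiable


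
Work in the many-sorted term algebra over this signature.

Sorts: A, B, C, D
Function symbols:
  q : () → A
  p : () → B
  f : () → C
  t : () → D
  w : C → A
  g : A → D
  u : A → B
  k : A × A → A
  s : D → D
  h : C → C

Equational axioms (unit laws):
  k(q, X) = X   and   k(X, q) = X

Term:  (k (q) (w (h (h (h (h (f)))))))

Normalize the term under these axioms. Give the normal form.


normal form = (w (h (h (h (h (f))))))

1. (k (q) (w (h (h (h (h (f)))))))  →  (w (h (h (h (h (f))))))


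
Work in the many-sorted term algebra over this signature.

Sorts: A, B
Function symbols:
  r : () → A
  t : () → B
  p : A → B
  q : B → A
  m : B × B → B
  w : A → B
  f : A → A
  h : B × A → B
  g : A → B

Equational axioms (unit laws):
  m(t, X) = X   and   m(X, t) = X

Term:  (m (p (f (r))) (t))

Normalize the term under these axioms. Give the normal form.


normal form = (p (f (r)))

1. (m (p (f (r))) (t))  →  (p (f (r)))


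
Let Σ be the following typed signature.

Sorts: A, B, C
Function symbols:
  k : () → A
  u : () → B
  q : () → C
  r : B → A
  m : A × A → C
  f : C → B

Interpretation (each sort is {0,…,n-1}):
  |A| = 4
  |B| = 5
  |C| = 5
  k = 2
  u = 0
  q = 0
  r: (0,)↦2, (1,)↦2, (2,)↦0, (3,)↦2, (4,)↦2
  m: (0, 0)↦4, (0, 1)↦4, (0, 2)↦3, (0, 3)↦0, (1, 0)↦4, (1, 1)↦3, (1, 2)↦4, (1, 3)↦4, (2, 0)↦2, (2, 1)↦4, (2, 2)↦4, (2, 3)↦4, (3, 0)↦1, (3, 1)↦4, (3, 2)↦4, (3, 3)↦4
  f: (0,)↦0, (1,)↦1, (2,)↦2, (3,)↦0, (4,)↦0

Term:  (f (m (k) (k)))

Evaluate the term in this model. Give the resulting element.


value = 0

  k = 2
  k = 2
  (m (k) (k)) = m(2, 2) = 4
  (f (m (k) (k))) = f(4,) = 0


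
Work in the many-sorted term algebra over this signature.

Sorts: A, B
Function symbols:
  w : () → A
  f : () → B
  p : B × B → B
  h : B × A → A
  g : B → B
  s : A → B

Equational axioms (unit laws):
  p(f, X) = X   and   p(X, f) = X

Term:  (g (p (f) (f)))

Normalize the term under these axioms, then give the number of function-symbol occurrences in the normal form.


size = 2

1. (g (p (f) (f)))  →  (g (f))
normal form: (g (f))


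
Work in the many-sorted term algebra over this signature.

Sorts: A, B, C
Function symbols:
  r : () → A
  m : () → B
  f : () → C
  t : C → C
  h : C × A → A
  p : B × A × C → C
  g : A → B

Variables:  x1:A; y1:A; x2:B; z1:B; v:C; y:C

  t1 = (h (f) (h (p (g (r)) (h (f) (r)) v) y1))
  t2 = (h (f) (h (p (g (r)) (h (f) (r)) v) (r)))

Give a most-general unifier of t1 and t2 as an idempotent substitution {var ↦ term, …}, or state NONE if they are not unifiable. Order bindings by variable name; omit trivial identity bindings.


{y1 ↦ (r)}


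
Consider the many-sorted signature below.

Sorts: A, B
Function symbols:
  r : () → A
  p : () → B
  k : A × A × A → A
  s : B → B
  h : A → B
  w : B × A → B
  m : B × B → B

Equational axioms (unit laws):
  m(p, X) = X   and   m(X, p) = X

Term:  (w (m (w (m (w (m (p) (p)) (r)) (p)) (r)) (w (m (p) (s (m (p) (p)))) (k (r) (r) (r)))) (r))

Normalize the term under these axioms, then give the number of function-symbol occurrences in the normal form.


size = 15

1. (w (m (w (m (w (m (p) (p)) (r)) (p)) (r)) (w (m (p) (s (m (p) (p)))) (k (r) (r) (r)))) (r))  →  (w (m (w (w (m (p) (p)) (r)) (r)) (w (m (p) (s (m (p) (p)))) (k (r) (r) (r)))) (r))
2. (w (m (w (w (m (p) (p)) (r)) (r)) (w (m (p) (s (m (p) (p)))) (k (r) (r) (r)))) (r))  →  (w (m (w (w (p) (r)) (r)) (w (m (p) (s (m (p) (p)))) (k (r) (r) (r)))) (r))
3. (w (m (w (w (p) (r)) (r)) (w (m (p) (s (m (p) (p)))) (k (r) (r) (r)))) (r))  →  (w (m (w (w (p) (r)) (r)) (w (s (m (p) (p))) (k (r) (r) (r)))) (r))
4. (w (m (w (w (p) (r)) (r)) (w (s (m (p) (p))) (k (r) (r) (r)))) (r))  →  (w (m (w (w (p) (r)) (r)) (w (s (p)) (k (r) (r) (r)))) (r))
normal form: (w (m (w (w (p) (r)) (r)) (w (s (p)) (k (r) (r) (r)))) (r))


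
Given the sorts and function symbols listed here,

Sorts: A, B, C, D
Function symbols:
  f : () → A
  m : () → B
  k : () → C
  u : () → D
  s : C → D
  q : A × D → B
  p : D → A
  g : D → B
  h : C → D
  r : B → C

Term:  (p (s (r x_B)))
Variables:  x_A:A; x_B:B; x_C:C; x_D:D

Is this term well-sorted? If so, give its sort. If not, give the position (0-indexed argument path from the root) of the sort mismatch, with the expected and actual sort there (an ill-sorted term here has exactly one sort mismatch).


      x_B : B
    (r x_B) : C
  (s (r x_B)) : D
(p (s (r x_B))) : A

well-sorted; sort = A


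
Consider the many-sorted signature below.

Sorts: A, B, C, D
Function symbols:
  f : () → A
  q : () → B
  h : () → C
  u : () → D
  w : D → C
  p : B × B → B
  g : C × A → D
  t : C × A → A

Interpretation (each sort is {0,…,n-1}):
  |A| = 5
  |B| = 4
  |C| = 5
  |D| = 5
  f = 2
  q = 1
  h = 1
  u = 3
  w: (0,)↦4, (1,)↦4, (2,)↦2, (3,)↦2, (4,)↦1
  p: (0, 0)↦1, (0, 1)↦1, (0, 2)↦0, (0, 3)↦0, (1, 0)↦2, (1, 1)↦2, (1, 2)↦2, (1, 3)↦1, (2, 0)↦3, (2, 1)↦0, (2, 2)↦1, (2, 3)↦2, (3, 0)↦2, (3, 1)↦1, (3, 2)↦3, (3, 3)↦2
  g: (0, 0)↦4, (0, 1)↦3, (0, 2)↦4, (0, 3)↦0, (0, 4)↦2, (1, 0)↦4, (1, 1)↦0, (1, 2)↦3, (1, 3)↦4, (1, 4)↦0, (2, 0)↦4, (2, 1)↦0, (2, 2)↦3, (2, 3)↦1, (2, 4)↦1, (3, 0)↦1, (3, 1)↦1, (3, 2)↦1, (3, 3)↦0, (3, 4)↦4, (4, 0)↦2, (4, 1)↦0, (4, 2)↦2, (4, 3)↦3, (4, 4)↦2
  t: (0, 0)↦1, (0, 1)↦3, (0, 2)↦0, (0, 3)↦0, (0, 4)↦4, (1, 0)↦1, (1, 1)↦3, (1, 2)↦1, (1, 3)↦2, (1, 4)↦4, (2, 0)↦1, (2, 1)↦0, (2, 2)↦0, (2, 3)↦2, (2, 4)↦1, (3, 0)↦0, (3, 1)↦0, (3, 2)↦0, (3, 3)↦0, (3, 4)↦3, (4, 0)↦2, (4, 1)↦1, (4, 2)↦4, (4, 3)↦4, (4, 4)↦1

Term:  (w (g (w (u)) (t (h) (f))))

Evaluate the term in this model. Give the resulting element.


value = 4

  u = 3
  (w (u)) = w(3,) = 2
  h = 1
  f = 2
  (t (h) (f)) = t(1, 2) = 1
  (g (w (u)) (t (h) (f))) = g(2, 1) = 0
  (w (g (w (u)) (t (h) (f)))) = w(0,) = 4


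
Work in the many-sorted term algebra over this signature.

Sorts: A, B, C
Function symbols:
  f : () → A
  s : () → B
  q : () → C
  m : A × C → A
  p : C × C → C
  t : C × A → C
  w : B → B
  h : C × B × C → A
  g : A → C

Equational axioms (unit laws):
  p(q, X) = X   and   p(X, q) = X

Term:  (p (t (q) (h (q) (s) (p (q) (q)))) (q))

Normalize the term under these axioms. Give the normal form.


1. (p (t (q) (h (q) (s) (p (q) (q)))) (q))  →  (t (q) (h (q) (s) (p (q) (q))))
2. (t (q) (h (q) (s) (p (q) (q))))  →  (t (q) (h (q) (s) (q)))

normal form = (t (q) (h (q) (s) (q)))


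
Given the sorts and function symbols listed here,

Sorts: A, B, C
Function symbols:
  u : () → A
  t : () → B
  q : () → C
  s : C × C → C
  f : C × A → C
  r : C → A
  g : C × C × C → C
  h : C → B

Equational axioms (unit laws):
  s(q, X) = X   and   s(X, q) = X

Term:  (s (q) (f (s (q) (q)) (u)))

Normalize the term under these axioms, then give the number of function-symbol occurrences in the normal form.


size = 3

1. (s (q) (f (s (q) (q)) (u)))  →  (f (s (q) (q)) (u))
2. (f (s (q) (q)) (u))  →  (f (q) (u))
normal form: (f (q) (u))


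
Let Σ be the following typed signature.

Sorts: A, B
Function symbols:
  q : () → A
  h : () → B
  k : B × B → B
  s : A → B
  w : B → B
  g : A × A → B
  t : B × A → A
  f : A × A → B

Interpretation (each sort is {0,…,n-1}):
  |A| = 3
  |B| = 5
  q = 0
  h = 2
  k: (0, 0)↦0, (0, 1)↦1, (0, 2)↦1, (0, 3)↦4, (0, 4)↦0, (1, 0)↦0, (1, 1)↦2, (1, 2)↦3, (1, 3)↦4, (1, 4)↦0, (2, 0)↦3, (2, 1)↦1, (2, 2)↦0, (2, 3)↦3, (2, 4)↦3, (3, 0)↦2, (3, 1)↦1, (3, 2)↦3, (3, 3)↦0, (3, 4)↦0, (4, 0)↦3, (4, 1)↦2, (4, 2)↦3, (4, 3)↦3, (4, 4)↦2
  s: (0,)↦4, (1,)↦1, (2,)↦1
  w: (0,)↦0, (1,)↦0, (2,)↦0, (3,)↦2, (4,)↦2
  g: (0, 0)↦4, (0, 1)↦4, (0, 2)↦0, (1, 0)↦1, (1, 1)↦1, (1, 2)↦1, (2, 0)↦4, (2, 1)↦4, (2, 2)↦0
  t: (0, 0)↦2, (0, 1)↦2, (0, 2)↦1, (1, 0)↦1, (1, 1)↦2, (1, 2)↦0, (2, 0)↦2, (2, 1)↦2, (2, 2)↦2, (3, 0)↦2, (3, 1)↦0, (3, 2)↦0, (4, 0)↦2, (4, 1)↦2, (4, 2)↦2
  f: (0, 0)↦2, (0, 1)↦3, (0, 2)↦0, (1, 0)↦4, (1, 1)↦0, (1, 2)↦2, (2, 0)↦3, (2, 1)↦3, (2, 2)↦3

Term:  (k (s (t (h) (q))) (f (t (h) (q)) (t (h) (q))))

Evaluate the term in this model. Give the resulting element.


value = 4

  h = 2
  q = 0
  (t (h) (q)) = t(2, 0) = 2
  (s (t (h) (q))) = s(2,) = 1
  h = 2
  q = 0
  (t (h) (q)) = t(2, 0) = 2
  h = 2
  q = 0
  (t (h) (q)) = t(2, 0) = 2
  (f (t (h) (q)) (t (h) (q))) = f(2, 2) = 3
  (k (s (t (h) (q))) (f (t (h) (q)) (t (h) (q)))) = k(1, 3) = 4


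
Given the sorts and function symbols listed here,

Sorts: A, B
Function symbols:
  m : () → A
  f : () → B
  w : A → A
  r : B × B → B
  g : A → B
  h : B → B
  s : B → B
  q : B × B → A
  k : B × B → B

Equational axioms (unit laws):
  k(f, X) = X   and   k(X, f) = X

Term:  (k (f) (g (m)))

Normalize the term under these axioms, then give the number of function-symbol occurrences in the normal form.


size = 2

1. (k (f) (g (m)))  →  (g (m))
normal form: (g (m))


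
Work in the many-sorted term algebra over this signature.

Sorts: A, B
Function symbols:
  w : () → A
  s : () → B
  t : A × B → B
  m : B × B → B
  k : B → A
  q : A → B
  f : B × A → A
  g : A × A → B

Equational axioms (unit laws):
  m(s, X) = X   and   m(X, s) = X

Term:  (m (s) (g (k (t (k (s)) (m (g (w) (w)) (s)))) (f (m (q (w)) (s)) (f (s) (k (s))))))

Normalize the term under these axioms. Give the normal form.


1. (m (s) (g (k (t (k (s)) (m (g (w) (w)) (s)))) (f (m (q (w)) (s)) (f (s) (k (s))))))  →  (g (k (t (k (s)) (m (g (w) (w)) (s)))) (f (m (q (w)) (s)) (f (s) (k (s)))))
2. (g (k (t (k (s)) (m (g (w) (w)) (s)))) (f (m (q (w)) (s)) (f (s) (k (s)))))  →  (g (k (t (k (s)) (g (w) (w)))) (f (m (q (w)) (s)) (f (s) (k (s)))))
3. (g (k (t (k (s)) (g (w) (w)))) (f (m (q (w)) (s)) (f (s) (k (s)))))  →  (g (k (t (k (s)) (g (w) (w)))) (f (q (w)) (f (s) (k (s)))))

normal form = (g (k (t (k (s)) (g (w) (w)))) (f (q (w)) (f (s) (k (s)))))


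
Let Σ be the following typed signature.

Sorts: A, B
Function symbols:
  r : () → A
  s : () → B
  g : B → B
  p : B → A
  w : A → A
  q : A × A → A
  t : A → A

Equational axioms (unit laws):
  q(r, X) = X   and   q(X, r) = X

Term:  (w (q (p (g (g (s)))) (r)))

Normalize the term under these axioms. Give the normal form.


normal form = (w (p (g (g (s)))))

1. (w (q (p (g (g (s)))) (r)))  →  (w (p (g (g (s)))))


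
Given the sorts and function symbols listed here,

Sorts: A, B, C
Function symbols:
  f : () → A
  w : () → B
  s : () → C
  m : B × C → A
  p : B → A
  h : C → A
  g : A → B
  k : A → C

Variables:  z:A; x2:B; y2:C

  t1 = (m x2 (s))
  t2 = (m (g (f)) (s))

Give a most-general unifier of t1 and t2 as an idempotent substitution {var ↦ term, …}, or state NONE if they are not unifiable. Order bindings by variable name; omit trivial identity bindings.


{x2 ↦ (g (f))}


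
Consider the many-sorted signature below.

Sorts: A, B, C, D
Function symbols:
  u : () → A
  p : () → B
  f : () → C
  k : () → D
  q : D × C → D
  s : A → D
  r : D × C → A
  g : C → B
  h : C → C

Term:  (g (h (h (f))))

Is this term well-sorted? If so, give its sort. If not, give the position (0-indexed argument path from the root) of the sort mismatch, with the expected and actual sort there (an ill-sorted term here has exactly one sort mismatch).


well-sorted; sort = B

      (f) : C
    (h (f)) : C
  (h (h (f))) : C
(g (h (h (f)))) : B


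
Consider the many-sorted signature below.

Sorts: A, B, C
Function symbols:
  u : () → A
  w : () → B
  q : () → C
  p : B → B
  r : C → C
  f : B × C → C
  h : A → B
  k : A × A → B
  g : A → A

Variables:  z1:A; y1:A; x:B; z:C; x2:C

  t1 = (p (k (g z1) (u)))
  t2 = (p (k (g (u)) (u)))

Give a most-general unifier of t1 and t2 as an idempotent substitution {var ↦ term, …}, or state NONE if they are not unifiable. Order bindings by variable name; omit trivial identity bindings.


{z1 ↦ (u)}


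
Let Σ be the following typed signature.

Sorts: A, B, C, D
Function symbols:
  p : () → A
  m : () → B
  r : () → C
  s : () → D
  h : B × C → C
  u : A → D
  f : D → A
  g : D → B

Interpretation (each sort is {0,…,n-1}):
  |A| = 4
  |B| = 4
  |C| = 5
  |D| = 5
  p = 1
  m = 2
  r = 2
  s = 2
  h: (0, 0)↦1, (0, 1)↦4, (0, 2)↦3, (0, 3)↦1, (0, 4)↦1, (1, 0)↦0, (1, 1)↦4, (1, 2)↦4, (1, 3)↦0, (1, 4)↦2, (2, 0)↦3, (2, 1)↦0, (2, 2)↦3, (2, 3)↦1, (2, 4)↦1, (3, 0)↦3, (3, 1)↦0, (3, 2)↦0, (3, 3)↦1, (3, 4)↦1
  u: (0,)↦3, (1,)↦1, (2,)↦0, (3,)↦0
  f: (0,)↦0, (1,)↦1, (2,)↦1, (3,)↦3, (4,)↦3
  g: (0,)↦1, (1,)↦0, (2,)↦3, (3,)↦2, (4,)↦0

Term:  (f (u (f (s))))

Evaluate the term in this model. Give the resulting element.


value = 1

  s = 2
  (f (s)) = f(2,) = 1
  (u (f (s))) = u(1,) = 1
  (f (u (f (s)))) = f(1,) = 1


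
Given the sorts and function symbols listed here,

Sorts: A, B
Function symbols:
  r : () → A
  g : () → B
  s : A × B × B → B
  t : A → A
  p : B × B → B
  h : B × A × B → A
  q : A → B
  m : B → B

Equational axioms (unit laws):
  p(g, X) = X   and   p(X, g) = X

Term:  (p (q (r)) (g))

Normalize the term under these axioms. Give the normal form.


1. (p (q (r)) (g))  →  (q (r))

normal form = (q (r))


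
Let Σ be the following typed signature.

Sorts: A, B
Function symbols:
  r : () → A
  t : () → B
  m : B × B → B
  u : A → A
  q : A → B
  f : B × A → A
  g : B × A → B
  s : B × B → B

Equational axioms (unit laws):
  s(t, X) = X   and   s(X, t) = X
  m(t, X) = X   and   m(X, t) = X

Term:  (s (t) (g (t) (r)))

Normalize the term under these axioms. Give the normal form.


1. (s (t) (g (t) (r)))  →  (g (t) (r))

normal form = (g (t) (r))


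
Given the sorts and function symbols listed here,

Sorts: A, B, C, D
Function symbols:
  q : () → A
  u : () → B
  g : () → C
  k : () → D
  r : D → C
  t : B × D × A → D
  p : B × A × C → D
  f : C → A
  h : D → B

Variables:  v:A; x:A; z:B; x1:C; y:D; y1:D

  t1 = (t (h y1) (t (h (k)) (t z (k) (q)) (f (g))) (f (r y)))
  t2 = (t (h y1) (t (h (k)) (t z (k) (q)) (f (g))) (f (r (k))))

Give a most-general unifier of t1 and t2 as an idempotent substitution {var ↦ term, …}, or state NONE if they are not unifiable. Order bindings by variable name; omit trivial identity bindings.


{y ↦ (k)}


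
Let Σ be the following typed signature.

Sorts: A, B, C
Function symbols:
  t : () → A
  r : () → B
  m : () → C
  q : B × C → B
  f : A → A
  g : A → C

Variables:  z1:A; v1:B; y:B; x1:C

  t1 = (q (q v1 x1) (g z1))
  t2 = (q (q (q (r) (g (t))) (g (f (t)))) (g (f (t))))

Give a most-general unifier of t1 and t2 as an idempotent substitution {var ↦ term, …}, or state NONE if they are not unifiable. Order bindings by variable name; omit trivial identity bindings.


{v1 ↦ (q (r) (g (t))), x1 ↦ (g (f (t))), z1 ↦ (f (t))}


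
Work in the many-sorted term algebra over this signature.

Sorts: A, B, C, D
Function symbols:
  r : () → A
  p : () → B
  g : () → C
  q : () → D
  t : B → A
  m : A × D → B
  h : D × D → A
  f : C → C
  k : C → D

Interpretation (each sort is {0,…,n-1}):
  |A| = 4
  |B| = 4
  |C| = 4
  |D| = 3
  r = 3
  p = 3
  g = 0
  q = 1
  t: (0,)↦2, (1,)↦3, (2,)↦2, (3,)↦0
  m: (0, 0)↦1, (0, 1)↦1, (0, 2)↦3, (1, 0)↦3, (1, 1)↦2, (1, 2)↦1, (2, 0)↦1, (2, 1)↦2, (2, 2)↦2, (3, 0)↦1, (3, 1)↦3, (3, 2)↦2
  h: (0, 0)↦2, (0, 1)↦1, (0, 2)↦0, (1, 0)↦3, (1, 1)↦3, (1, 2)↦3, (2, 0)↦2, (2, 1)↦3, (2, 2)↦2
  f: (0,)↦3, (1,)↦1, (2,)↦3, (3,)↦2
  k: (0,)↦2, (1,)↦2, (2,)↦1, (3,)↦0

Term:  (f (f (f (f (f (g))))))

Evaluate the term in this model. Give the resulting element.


  g = 0
  (f (g)) = f(0,) = 3
  (f (f (g))) = f(3,) = 2
  (f (f (f (g)))) = f(2,) = 3
  (f (f (f (f (g))))) = f(3,) = 2
  (f (f (f (f (f (g)))))) = f(2,) = 3

value = 3


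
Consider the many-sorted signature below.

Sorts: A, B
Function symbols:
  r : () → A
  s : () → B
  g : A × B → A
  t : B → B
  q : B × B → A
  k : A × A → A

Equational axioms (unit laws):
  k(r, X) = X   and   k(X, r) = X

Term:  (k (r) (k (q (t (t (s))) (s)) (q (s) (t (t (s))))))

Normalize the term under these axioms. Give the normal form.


normal form = (k (q (t (t (s))) (s)) (q (s) (t (t (s)))))

1. (k (r) (k (q (t (t (s))) (s)) (q (s) (t (t (s))))))  →  (k (q (t (t (s))) (s)) (q (s) (t (t (s)))))


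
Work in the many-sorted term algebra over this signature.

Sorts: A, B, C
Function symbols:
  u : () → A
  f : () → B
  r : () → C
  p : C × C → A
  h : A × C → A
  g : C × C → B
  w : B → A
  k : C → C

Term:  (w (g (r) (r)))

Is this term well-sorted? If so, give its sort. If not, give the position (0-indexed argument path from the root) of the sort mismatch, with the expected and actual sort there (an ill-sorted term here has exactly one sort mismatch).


    (r) : C
    (r) : C
  (g (r) (r)) : B
(w (g (r) (r))) : A

well-sorted; sort = A


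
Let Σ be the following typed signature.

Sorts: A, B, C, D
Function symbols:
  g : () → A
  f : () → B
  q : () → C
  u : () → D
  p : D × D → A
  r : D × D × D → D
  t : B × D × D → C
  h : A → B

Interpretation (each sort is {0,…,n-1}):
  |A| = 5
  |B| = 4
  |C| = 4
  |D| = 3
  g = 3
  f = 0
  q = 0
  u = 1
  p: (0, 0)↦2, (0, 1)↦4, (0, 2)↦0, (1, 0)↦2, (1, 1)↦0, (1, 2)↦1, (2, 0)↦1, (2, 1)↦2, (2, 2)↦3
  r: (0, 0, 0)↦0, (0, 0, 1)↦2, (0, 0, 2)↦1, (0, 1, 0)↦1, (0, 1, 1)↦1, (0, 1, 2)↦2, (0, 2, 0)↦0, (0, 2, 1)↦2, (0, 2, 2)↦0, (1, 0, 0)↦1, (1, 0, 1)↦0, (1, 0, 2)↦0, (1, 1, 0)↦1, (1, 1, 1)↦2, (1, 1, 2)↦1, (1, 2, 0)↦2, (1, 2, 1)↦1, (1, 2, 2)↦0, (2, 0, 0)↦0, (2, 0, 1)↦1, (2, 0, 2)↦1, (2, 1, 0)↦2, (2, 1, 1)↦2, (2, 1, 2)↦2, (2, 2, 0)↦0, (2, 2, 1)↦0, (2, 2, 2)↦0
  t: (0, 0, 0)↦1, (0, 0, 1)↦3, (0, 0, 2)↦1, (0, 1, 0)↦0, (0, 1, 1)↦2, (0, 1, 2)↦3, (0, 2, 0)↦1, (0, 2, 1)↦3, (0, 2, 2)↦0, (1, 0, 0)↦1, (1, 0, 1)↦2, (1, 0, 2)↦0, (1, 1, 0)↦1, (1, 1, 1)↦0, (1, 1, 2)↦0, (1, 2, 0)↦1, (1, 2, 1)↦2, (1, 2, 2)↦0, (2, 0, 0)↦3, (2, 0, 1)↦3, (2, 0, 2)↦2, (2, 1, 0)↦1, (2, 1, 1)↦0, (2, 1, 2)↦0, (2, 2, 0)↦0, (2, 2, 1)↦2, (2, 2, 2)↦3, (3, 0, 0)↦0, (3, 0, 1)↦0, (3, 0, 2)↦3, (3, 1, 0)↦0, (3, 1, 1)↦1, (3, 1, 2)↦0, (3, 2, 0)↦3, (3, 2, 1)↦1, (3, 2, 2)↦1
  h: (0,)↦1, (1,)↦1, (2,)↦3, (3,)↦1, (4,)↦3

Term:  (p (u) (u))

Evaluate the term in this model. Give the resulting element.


  u = 1
  u = 1
  (p (u) (u)) = p(1, 1) = 0

value = 0


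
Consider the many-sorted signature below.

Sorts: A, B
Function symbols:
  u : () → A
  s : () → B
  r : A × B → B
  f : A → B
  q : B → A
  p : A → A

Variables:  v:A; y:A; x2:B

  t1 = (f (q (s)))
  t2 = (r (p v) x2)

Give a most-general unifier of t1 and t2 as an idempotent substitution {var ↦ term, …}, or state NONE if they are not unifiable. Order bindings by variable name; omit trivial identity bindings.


NONE (not unifiable)

head clash or occurs-check failure — not unifiable


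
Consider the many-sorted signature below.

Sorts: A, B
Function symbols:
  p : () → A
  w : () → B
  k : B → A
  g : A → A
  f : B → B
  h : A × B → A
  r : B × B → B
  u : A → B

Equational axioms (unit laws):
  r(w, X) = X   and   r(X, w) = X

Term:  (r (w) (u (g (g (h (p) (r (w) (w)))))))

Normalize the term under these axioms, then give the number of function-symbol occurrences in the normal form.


1. (r (w) (u (g (g (h (p) (r (w) (w)))))))  →  (u (g (g (h (p) (r (w) (w))))))
2. (u (g (g (h (p) (r (w) (w))))))  →  (u (g (g (h (p) (w)))))
normal form: (u (g (g (h (p) (w)))))

size = 6


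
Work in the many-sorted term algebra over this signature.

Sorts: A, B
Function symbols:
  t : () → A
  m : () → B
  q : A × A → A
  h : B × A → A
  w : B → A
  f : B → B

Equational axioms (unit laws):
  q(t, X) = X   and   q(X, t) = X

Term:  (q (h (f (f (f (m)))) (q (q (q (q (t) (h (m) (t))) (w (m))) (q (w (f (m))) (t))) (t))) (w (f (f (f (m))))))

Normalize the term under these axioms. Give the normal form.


normal form = (q (h (f (f (f (m)))) (q (q (h (m) (t)) (w (m))) (w (f (m))))) (w (f (f (f (m))))))

1. (q (h (f (f (f (m)))) (q (q (q (q (t) (h (m) (t))) (w (m))) (q (w (f (m))) (t))) (t))) (w (f (f (f (m))))))  →  (q (h (f (f (f (m)))) (q (q (q (t) (h (m) (t))) (w (m))) (q (w (f (m))) (t)))) (w (f (f (f (m))))))
2. (q (h (f (f (f (m)))) (q (q (q (t) (h (m) (t))) (w (m))) (q (w (f (m))) (t)))) (w (f (f (f (m))))))  →  (q (h (f (f (f (m)))) (q (q (h (m) (t)) (w (m))) (q (w (f (m))) (t)))) (w (f (f (f (m))))))
3. (q (h (f (f (f (m)))) (q (q (h (m) (t)) (w (m))) (q (w (f (m))) (t)))) (w (f (f (f (m))))))  →  (q (h (f (f (f (m)))) (q (q (h (m) (t)) (w (m))) (w (f (m))))) (w (f (f (f (m))))))
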